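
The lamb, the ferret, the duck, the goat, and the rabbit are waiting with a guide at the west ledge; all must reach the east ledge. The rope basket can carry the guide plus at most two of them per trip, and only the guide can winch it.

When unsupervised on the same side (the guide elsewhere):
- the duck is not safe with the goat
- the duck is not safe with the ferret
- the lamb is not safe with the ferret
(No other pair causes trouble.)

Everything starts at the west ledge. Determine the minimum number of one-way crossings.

Counting alone: the guide can take at most 2 across per trip to the east ledge, so moving all 5 needs at least 3 loaded trips out, with a return between consecutive ones — at least 5 crossings.
The plan below uses exactly 5 crossings, so it is optimal:
1. Guide goes to the east ledge with the duck and the lamb.
2. Guide goes back to the west ledge alone.
3. Guide goes to the east ledge with the rabbit.
4. Guide goes back to the west ledge alone.
5. Guide goes to the east ledge with the ferret and the goat.

5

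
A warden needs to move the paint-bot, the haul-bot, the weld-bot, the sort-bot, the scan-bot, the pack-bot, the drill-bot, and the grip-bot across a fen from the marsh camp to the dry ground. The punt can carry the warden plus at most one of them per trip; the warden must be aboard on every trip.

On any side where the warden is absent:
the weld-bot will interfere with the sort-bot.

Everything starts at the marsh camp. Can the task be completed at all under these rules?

1. Warden goes to the dry ground with the weld-bot.
2. Warden goes back to the marsh camp alone.
3. Warden goes to the dry ground with the paint-bot.
4. Warden goes back to the marsh camp alone.
5. Warden goes to the dry ground with the haul-bot.
6. Warden goes back to the marsh camp alone.
7. Warden goes to the dry ground with the scan-bot.
8. Warden goes back to the marsh camp alone.
9. Warden goes to the dry ground with the pack-bot.
10. Warden goes back to the marsh camp alone.
11. Warden goes to the dry ground with the drill-bot.
12. Warden goes back to the marsh camp alone.
13. Warden goes to the dry ground with the grip-bot.
14. Warden goes back to the marsh camp alone.
15. Warden goes to the dry ground with the sort-bot.

Yes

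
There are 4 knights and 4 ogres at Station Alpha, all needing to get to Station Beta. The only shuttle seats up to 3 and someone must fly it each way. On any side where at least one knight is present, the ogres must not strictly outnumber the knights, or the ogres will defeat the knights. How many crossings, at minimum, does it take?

Counting alone: each trip to Station Beta takes at most 3 across and each return brings at least 1 back, so after t trips out (and t−1 returns) at most 3t − (t−1) of the 8 are across; that first reaches 8 at t = 4, so at least 7 crossings are needed.
The safety rule pushes this higher. Following every safe sequence of crossings, the most of the 8 that can be at Station Beta as the shuttle arrives there on crossing 7 is 7 — never all 8.
So no plan with fewer than 9 crossings exists, and this one achieves 9:
1. 2 ogres → Station Beta.  (Station Alpha: 4K 2O; Station Beta: 0K 2O)
2. 1 ogre ← Station Alpha.  (Station Alpha: 4K 3O; Station Beta: 0K 1O)
3. 3 ogres → Station Beta.  (Station Alpha: 4K 0O; Station Beta: 0K 4O)
4. 1 ogre ← Station Alpha.  (Station Alpha: 4K 1O; Station Beta: 0K 3O)
5. 3 knights → Station Beta.  (Station Alpha: 1K 1O; Station Beta: 3K 3O)
6. 1 knight and 1 ogre ← Station Alpha.  (Station Alpha: 2K 2O; Station Beta: 2K 2O)
7. 2 knights → Station Beta.  (Station Alpha: 0K 2O; Station Beta: 4K 2O)
8. 1 ogre ← Station Alpha.  (Station Alpha: 0K 3O; Station Beta: 4K 1O)
9. 3 ogres → Station Beta.  (Station Alpha: 0K 0O; Station Beta: 4K 4O)

9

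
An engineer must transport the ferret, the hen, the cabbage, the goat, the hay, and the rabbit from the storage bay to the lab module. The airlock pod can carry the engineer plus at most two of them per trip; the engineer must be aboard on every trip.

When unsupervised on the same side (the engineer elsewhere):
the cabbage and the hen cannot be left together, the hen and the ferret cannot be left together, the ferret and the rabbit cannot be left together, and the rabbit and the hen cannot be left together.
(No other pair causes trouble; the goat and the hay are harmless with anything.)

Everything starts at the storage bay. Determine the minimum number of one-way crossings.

9

Counting alone: the engineer can take at most 2 across per trip to the lab module, so moving all 6 needs at least 3 loaded trips out, with a return between consecutive ones — at least 5 crossings.
The safety rule pushes this higher. Following every safe sequence of crossings, the most of the 6 that can be at the lab module as the airlock pod arrives there on crossings 5, 7 is 4, 5 respectively — never all 6.
So no plan with fewer than 9 crossings exists, and this one achieves 9:
1. Engineer goes to the lab module with the ferret and the hen.  [the storage bay: the cabbage, the goat, the hay, the rabbit | the lab module: the ferret, the hen]
2. Engineer goes back to the storage bay with the ferret.  [the storage bay: the cabbage, the ferret, the goat, the hay, the rabbit | the lab module: the hen]
3. Engineer goes to the lab module with the cabbage and the ferret.  [the storage bay: the goat, the hay, the rabbit | the lab module: the cabbage, the ferret, the hen]
4. Engineer goes back to the storage bay with the hen.  [the storage bay: the goat, the hay, the hen, the rabbit | the lab module: the cabbage, the ferret]
5. Engineer goes to the lab module with the goat and the hen.  [the storage bay: the hay, the rabbit | the lab module: the cabbage, the ferret, the goat, the hen]
6. Engineer goes back to the storage bay with the hen.  [the storage bay: the hay, the hen, the rabbit | the lab module: the cabbage, the ferret, the goat]
7. Engineer goes to the lab module with the hay and the hen.  [the storage bay: the rabbit | the lab module: the cabbage, the ferret, the goat, the hay, the hen]
8. Engineer goes back to the storage bay with the hen.  [the storage bay: the hen, the rabbit | the lab module: the cabbage, the ferret, the goat, the hay]
9. Engineer goes to the lab module with the hen and the rabbit.  [the storage bay: — | the lab module: the cabbage, the ferret, the goat, the hay, the hen, the rabbit]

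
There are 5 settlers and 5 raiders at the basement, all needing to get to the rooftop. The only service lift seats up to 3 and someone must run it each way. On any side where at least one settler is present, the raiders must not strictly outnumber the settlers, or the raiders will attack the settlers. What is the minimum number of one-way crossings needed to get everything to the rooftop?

11

Counting alone: each trip to the rooftop takes at most 3 across and each return brings at least 1 back, so after t trips out (and t−1 returns) at most 3t − (t−1) of the 10 are across; that first reaches 10 at t = 5, so at least 9 crossings are needed.
The safety rule pushes this higher. Following every safe sequence of crossings, the most of the 10 that can be at the rooftop as the service lift arrives there on crossing 9 is 9 — never all 10.
So no plan with fewer than 11 crossings exists, and this one achieves 11:
1. 2 raiders → the rooftop.  (the basement: 5S 3R; the rooftop: 0S 2R)
2. 1 raider ← the basement.  (the basement: 5S 4R; the rooftop: 0S 1R)
3. 3 raiders → the rooftop.  (the basement: 5S 1R; the rooftop: 0S 4R)
4. 1 raider ← the basement.  (the basement: 5S 2R; the rooftop: 0S 3R)
5. 3 settlers → the rooftop.  (the basement: 2S 2R; the rooftop: 3S 3R)
6. 1 settler and 1 raider ← the basement.  (the basement: 3S 3R; the rooftop: 2S 2R)
7. 3 settlers → the rooftop.  (the basement: 0S 3R; the rooftop: 5S 2R)
8. 1 raider ← the basement.  (the basement: 0S 4R; the rooftop: 5S 1R)
9. 2 raiders → the rooftop.  (the basement: 0S 2R; the rooftop: 5S 3R)
10. 1 raider ← the basement.  (the basement: 0S 3R; the rooftop: 5S 2R)
11. 3 raiders → the rooftop.  (the basement: 0S 0R; the rooftop: 5S 5R)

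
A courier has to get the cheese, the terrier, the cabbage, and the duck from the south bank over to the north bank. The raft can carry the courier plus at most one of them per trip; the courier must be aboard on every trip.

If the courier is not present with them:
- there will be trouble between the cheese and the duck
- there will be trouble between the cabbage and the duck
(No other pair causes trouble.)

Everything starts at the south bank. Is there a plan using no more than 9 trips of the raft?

Yes

Yes — this plan uses 9 crossings (≤ 9):
1. Courier goes to the north bank with the duck.  [the south bank: the cabbage, the cheese, the terrier | the north bank: the duck]
2. Courier goes back to the south bank alone.  [the south bank: the cabbage, the cheese, the terrier | the north bank: the duck]
3. Courier goes to the north bank with the cheese.  [the south bank: the cabbage, the terrier | the north bank: the cheese, the duck]
4. Courier goes back to the south bank with the duck.  [the south bank: the cabbage, the duck, the terrier | the north bank: the cheese]
5. Courier goes to the north bank with the cabbage.  [the south bank: the duck, the terrier | the north bank: the cabbage, the cheese]
6. Courier goes back to the south bank alone.  [the south bank: the duck, the terrier | the north bank: the cabbage, the cheese]
7. Courier goes to the north bank with the terrier.  [the south bank: the duck | the north bank: the cabbage, the cheese, the terrier]
8. Courier goes back to the south bank alone.  [the south bank: the duck | the north bank: the cabbage, the cheese, the terrier]
9. Courier goes to the north bank with the duck.  [the south bank: — | the north bank: the cabbage, the cheese, the duck, the terrier]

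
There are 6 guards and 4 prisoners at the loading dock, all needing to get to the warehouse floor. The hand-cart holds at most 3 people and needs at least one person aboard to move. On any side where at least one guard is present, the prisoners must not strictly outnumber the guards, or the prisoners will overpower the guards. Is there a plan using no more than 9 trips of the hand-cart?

Yes

Yes — this plan uses 9 crossings (≤ 9):
1. 2 prisoners → the warehouse floor.  (the loading dock: 6G 2P; the warehouse floor: 0G 2P)
2. 1 prisoner ← the loading dock.  (the loading dock: 6G 3P; the warehouse floor: 0G 1P)
3. 3 prisoners → the warehouse floor.  (the loading dock: 6G 0P; the warehouse floor: 0G 4P)
4. 1 prisoner ← the loading dock.  (the loading dock: 6G 1P; the warehouse floor: 0G 3P)
5. 3 guards → the warehouse floor.  (the loading dock: 3G 1P; the warehouse floor: 3G 3P)
6. 1 prisoner ← the loading dock.  (the loading dock: 3G 2P; the warehouse floor: 3G 2P)
7. 1 guard and 2 prisoners → the warehouse floor.  (the loading dock: 2G 0P; the warehouse floor: 4G 4P)
8. 1 prisoner ← the loading dock.  (the loading dock: 2G 1P; the warehouse floor: 4G 3P)
9. 2 guards and 1 prisoner → the warehouse floor.  (the loading dock: 0G 0P; the warehouse floor: 6G 4P)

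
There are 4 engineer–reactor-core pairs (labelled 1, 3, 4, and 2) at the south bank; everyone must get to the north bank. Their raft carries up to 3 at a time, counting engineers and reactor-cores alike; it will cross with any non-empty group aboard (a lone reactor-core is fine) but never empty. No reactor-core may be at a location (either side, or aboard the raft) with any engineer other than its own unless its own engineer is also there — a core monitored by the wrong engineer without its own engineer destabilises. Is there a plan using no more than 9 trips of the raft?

Yes

Yes — this plan uses 9 crossings (≤ 9):
1. engineer 1 and reactor-core 1 cross → the north bank.
2. engineer 1 crosses ← the south bank.
3. engineer 1, engineer 3, and reactor-core 3 cross → the north bank.
4. engineer 1 and reactor-core 1 cross ← the south bank.
5. engineer 1, engineer 2, and engineer 4 cross → the north bank.
6. reactor-core 3 crosses ← the south bank.
7. reactor-core 1 and reactor-core 3 cross → the north bank.
8. reactor-core 1 crosses ← the south bank.
9. reactor-core 1, reactor-core 2, and reactor-core 4 cross → the north bank.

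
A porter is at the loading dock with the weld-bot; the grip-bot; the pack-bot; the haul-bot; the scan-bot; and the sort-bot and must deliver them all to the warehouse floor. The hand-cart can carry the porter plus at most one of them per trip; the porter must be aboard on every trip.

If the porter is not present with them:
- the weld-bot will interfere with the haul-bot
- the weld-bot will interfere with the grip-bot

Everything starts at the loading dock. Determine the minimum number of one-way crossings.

Counting alone: the porter can take at most 1 across per trip to the warehouse floor, so moving all 6 needs at least 6 loaded trips out, with a return between consecutive ones — at least 11 crossings.
The safety rule pushes this higher. Following every safe sequence of crossings, the most of the 6 that can be at the warehouse floor as the hand-cart arrives there on crossing 11 is 5 — never all 6.
So no plan with fewer than 13 crossings exists, and this one achieves 13:
1. Porter goes to the warehouse floor with the weld-bot.  [the loading dock: the grip-bot, the haul-bot, the pack-bot, the scan-bot, the sort-bot | the warehouse floor: the weld-bot]
2. Porter goes back to the loading dock alone.  [the loading dock: the grip-bot, the haul-bot, the pack-bot, the scan-bot, the sort-bot | the warehouse floor: the weld-bot]
3. Porter goes to the warehouse floor with the grip-bot.  [the loading dock: the haul-bot, the pack-bot, the scan-bot, the sort-bot | the warehouse floor: the grip-bot, the weld-bot]
4. Porter goes back to the loading dock with the weld-bot.  [the loading dock: the haul-bot, the pack-bot, the scan-bot, the sort-bot, the weld-bot | the warehouse floor: the grip-bot]
5. Porter goes to the warehouse floor with the haul-bot.  [the loading dock: the pack-bot, the scan-bot, the sort-bot, the weld-bot | the warehouse floor: the grip-bot, the haul-bot]
6. Porter goes back to the loading dock alone.  [the loading dock: the pack-bot, the scan-bot, the sort-bot, the weld-bot | the warehouse floor: the grip-bot, the haul-bot]
7. Porter goes to the warehouse floor with the pack-bot.  [the loading dock: the scan-bot, the sort-bot, the weld-bot | the warehouse floor: the grip-bot, the haul-bot, the pack-bot]
8. Porter goes back to the loading dock alone.  [the loading dock: the scan-bot, the sort-bot, the weld-bot | the warehouse floor: the grip-bot, the haul-bot, the pack-bot]
9. Porter goes to the warehouse floor with the scan-bot.  [the loading dock: the sort-bot, the weld-bot | the warehouse floor: the grip-bot, the haul-bot, the pack-bot, the scan-bot]
10. Porter goes back to the loading dock alone.  [the loading dock: the sort-bot, the weld-bot | the warehouse floor: the grip-bot, the haul-bot, the pack-bot, the scan-bot]
11. Porter goes to the warehouse floor with the sort-bot.  [the loading dock: the weld-bot | the warehouse floor: the grip-bot, the haul-bot, the pack-bot, the scan-bot, the sort-bot]
12. Porter goes back to the loading dock alone.  [the loading dock: the weld-bot | the warehouse floor: the grip-bot, the haul-bot, the pack-bot, the scan-bot, the sort-bot]
13. Porter goes to the warehouse floor with the weld-bot.  [the loading dock: — | the warehouse floor: the grip-bot, the haul-bot, the pack-bot, the scan-bot, the sort-bot, the weld-bot]

13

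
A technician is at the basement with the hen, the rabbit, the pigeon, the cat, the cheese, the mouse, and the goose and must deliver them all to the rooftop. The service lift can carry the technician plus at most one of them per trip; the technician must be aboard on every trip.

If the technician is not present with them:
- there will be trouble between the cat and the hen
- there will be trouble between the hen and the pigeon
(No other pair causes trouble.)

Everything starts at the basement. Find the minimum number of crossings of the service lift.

Counting alone: the technician can take at most 1 across per trip to the rooftop, so moving all 7 needs at least 7 loaded trips out, with a return between consecutive ones — at least 13 crossings.
The safety rule pushes this higher. Following every safe sequence of crossings, the most of the 7 that can be at the rooftop as the service lift arrives there on crossing 13 is 6 — never all 7.
So no plan with fewer than 15 crossings exists, and this one achieves 15:
1. Technician goes to the rooftop with the hen.  [the basement: the cat, the cheese, the goose, the mouse, the pigeon, the rabbit | the rooftop: the hen]
2. Technician goes back to the basement alone.  [the basement: the cat, the cheese, the goose, the mouse, the pigeon, the rabbit | the rooftop: the hen]
3. Technician goes to the rooftop with the rabbit.  [the basement: the cat, the cheese, the goose, the mouse, the pigeon | the rooftop: the hen, the rabbit]
4. Technician goes back to the basement alone.  [the basement: the cat, the cheese, the goose, the mouse, the pigeon | the rooftop: the hen, the rabbit]
5. Technician goes to the rooftop with the pigeon.  [the basement: the cat, the cheese, the goose, the mouse | the rooftop: the hen, the pigeon, the rabbit]
6. Technician goes back to the basement with the hen.  [the basement: the cat, the cheese, the goose, the hen, the mouse | the rooftop: the pigeon, the rabbit]
7. Technician goes to the rooftop with the cat.  [the basement: the cheese, the goose, the hen, the mouse | the rooftop: the cat, the pigeon, the rabbit]
8. Technician goes back to the basement alone.  [the basement: the cheese, the goose, the hen, the mouse | the rooftop: the cat, the pigeon, the rabbit]
9. Technician goes to the rooftop with the cheese.  [the basement: the goose, the hen, the mouse | the rooftop: the cat, the cheese, the pigeon, the rabbit]
10. Technician goes back to the basement alone.  [the basement: the goose, the hen, the mouse | the rooftop: the cat, the cheese, the pigeon, the rabbit]
11. Technician goes to the rooftop with the mouse.  [the basement: the goose, the hen | the rooftop: the cat, the cheese, the mouse, the pigeon, the rabbit]
12. Technician goes back to the basement alone.  [the basement: the goose, the hen | the rooftop: the cat, the cheese, the mouse, the pigeon, the rabbit]
13. Technician goes to the rooftop with the goose.  [the basement: the hen | the rooftop: the cat, the cheese, the goose, the mouse, the pigeon, the rabbit]
14. Technician goes back to the basement alone.  [the basement: the hen | the rooftop: the cat, the cheese, the goose, the mouse, the pigeon, the rabbit]
15. Technician goes to the rooftop with the hen.  [the basement: — | the rooftop: the cat, the cheese, the goose, the hen, the mouse, the pigeon, the rabbit]

15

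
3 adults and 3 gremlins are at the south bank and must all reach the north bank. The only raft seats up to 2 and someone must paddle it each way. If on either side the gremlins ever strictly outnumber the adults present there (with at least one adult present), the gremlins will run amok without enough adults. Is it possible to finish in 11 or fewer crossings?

Yes

Yes — this plan uses 11 crossings (≤ 11):
1. 2 gremlins → the north bank.  (the south bank: 3A 1G; the north bank: 0A 2G)
2. 1 gremlin ← the south bank.  (the south bank: 3A 2G; the north bank: 0A 1G)
3. 2 gremlins → the north bank.  (the south bank: 3A 0G; the north bank: 0A 3G)
4. 1 gremlin ← the south bank.  (the south bank: 3A 1G; the north bank: 0A 2G)
5. 2 adults → the north bank.  (the south bank: 1A 1G; the north bank: 2A 2G)
6. 1 adult and 1 gremlin ← the south bank.  (the south bank: 2A 2G; the north bank: 1A 1G)
7. 2 adults → the north bank.  (the south bank: 0A 2G; the north bank: 3A 1G)
8. 1 gremlin ← the south bank.  (the south bank: 0A 3G; the north bank: 3A 0G)
9. 2 gremlins → the north bank.  (the south bank: 0A 1G; the north bank: 3A 2G)
10. 1 gremlin ← the south bank.  (the south bank: 0A 2G; the north bank: 3A 1G)
11. 2 gremlins → the north bank.  (the south bank: 0A 0G; the north bank: 3A 3G)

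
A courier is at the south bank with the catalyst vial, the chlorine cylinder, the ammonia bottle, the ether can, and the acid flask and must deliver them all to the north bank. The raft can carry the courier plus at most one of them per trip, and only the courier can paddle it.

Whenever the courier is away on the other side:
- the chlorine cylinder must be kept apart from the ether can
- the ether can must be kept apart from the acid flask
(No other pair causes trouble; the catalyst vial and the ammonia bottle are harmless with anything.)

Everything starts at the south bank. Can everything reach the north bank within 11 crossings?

Yes

Yes — this plan uses 11 crossings (≤ 11):
1. Courier goes to the north bank with the ether can.
2. Courier goes back to the south bank alone.
3. Courier goes to the north bank with the catalyst vial.
4. Courier goes back to the south bank alone.
5. Courier goes to the north bank with the chlorine cylinder.
6. Courier goes back to the south bank with the ether can.
7. Courier goes to the north bank with the acid flask.
8. Courier goes back to the south bank alone.
9. Courier goes to the north bank with the ammonia bottle.
10. Courier goes back to the south bank alone.
11. Courier goes to the north bank with the ether can.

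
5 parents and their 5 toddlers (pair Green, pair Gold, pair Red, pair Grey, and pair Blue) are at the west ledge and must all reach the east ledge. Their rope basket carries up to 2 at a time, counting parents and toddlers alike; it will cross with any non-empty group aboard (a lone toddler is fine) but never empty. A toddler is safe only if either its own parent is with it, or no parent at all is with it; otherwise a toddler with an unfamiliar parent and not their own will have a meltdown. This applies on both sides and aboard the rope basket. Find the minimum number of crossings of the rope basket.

Following every safe sequence of crossings from the start, the most of the 10 that can be at the east ledge as the rope basket arrives there on crossings 1, 3, 5, 7 is 2, 3, 4, 5 respectively; the best ever achieved is 5 of 10.
From crossing 9 on, no configuration arises that was not already reachable earlier: only 82 distinct safe configurations (who is on which side, and where the rope basket is) can ever be reached, none of them has everyone across, and every continuation just revisits them. So no valid plan exists.

impossible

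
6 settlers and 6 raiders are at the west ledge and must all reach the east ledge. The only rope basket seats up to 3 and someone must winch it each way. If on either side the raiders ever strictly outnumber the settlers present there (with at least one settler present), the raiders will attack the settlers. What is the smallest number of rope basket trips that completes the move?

Following every safe sequence of crossings from the start, the most of the 12 that can be at the east ledge as the rope basket arrives there on crossings 1, 3, 5 is 3, 5, 6 respectively; the best ever achieved is 6 of 12.
From crossing 7 on, no configuration arises that was not already reachable earlier: only 17 distinct safe configurations (who is on which side, and where the rope basket is) can ever be reached, none of them has everyone across, and every continuation just revisits them. They are: 0 settlers + 0 raiders across (rope basket back at the start); 0 settlers + 1 raider across (rope basket there); 0 settlers + 1 raider across (rope basket back at the start); 0 settlers + 2 raiders across (rope basket there); 0 settlers + 2 raiders across (rope basket back at the start); 0 settlers + 3 raiders across (rope basket there); 0 settlers + 3 raiders across (rope basket back at the start); 0 settlers + 4 raiders across (rope basket there); 0 settlers + 4 raiders across (rope basket back at the start); 0 settlers + 5 raiders across (rope basket there); 0 settlers + 5 raiders across (rope basket back at the start); 0 settlers + 6 raiders across (rope basket there); 1 settler + 1 raider across (rope basket there); 1 settler + 1 raider across (rope basket back at the start); 2 settlers + 2 raiders across (rope basket there); 2 settlers + 2 raiders across (rope basket back at the start); 3 settlers + 3 raiders across (rope basket there). So no valid plan exists.

impossible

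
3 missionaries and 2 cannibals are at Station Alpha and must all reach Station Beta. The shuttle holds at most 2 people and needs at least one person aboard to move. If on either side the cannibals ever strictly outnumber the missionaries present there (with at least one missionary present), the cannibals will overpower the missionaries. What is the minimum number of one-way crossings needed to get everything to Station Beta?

7

Counting alone: each trip to Station Beta takes at most 2 across and each return brings at least 1 back, so after t trips out (and t−1 returns) at most 2t − (t−1) of the 5 are across; that first reaches 5 at t = 4, so at least 7 crossings are needed.
The plan below uses exactly 7 crossings, so it is optimal:
1. 2 cannibals → Station Beta.  (Station Alpha: 3M 0C; Station Beta: 0M 2C)
2. 1 cannibal ← Station Alpha.  (Station Alpha: 3M 1C; Station Beta: 0M 1C)
3. 2 missionaries → Station Beta.  (Station Alpha: 1M 1C; Station Beta: 2M 1C)
4. 1 missionary ← Station Alpha.  (Station Alpha: 2M 1C; Station Beta: 1M 1C)
5. 1 missionary and 1 cannibal → Station Beta.  (Station Alpha: 1M 0C; Station Beta: 2M 2C)
6. 1 cannibal ← Station Alpha.  (Station Alpha: 1M 1C; Station Beta: 2M 1C)
7. 1 missionary and 1 cannibal → Station Beta.  (Station Alpha: 0M 0C; Station Beta: 3M 2C)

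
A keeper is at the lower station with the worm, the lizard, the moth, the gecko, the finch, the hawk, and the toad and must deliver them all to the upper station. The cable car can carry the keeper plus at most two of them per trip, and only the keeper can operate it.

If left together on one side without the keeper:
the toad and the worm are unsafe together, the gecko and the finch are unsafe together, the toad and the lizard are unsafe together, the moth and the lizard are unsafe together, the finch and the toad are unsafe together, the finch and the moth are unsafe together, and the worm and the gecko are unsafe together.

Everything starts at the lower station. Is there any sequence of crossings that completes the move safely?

No

Whatever the first load, the items left behind include a forbidden pair without the keeper. No opening move is safe, so no plan exists.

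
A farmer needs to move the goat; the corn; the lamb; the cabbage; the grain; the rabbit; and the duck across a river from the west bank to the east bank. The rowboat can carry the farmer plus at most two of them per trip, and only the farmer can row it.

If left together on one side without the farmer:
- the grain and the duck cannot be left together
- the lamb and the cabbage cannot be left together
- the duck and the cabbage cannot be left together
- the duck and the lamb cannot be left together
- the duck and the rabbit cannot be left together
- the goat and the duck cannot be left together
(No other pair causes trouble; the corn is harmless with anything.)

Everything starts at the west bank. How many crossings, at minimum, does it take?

Counting alone: the farmer can take at most 2 across per trip to the east bank, so moving all 7 needs at least 4 loaded trips out, with a return between consecutive ones — at least 7 crossings.
The safety rule pushes this higher. Following every safe sequence of crossings, the most of the 7 that can be at the east bank as the rowboat arrives there on crossings 7, 9 is 5, 6 respectively — never all 7.
So no plan with fewer than 11 crossings exists, and this one achieves 11:
1. Farmer goes to the east bank with the duck and the lamb.  [the west bank: the cabbage, the corn, the goat, the grain, the rabbit | the east bank: the duck, the lamb]
2. Farmer goes back to the west bank with the lamb.  [the west bank: the cabbage, the corn, the goat, the grain, the lamb, the rabbit | the east bank: the duck]
3. Farmer goes to the east bank with the goat and the lamb.  [the west bank: the cabbage, the corn, the grain, the rabbit | the east bank: the duck, the goat, the lamb]
4. Farmer goes back to the west bank with the duck.  [the west bank: the cabbage, the corn, the duck, the grain, the rabbit | the east bank: the goat, the lamb]
5. Farmer goes to the east bank with the corn and the duck.  [the west bank: the cabbage, the grain, the rabbit | the east bank: the corn, the duck, the goat, the lamb]
6. Farmer goes back to the west bank with the duck.  [the west bank: the cabbage, the duck, the grain, the rabbit | the east bank: the corn, the goat, the lamb]
7. Farmer goes to the east bank with the duck and the grain.  [the west bank: the cabbage, the rabbit | the east bank: the corn, the duck, the goat, the grain, the lamb]
8. Farmer goes back to the west bank with the duck.  [the west bank: the cabbage, the duck, the rabbit | the east bank: the corn, the goat, the grain, the lamb]
9. Farmer goes to the east bank with the cabbage and the rabbit.  [the west bank: the duck | the east bank: the cabbage, the corn, the goat, the grain, the lamb, the rabbit]
10. Farmer goes back to the west bank with the lamb.  [the west bank: the duck, the lamb | the east bank: the cabbage, the corn, the goat, the grain, the rabbit]
11. Farmer goes to the east bank with the duck and the lamb.  [the west bank: — | the east bank: the cabbage, the corn, the duck, the goat, the grain, the lamb, the rabbit]

11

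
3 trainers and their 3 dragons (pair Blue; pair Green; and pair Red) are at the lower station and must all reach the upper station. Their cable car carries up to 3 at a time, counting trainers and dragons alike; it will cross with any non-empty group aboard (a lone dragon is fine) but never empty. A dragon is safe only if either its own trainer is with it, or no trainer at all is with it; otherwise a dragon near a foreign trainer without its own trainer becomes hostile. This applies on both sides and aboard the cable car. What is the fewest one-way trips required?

Counting alone: each trip to the upper station takes at most 3 across and each return brings at least 1 back, so after t trips out (and t−1 returns) at most 3t − (t−1) of the 6 are across; that first reaches 6 at t = 3, so at least 5 crossings are needed.
The plan below uses exactly 5 crossings, so it is optimal:
1. dragon Blue and trainer Blue cross → the upper station.
2. trainer Blue crosses ← the lower station.
3. trainer Blue, trainer Green, and trainer Red cross → the upper station.
4. dragon Blue crosses ← the lower station.
5. dragon Blue, dragon Green, and dragon Red cross → the upper station.

5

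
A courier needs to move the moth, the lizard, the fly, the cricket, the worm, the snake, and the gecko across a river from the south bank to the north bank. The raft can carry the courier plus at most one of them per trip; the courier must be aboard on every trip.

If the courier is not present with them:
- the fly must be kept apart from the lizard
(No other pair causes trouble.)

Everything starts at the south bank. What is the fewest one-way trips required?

Counting alone: the courier can take at most 1 across per trip to the north bank, so moving all 7 needs at least 7 loaded trips out, with a return between consecutive ones — at least 13 crossings.
The plan below uses exactly 13 crossings, so it is optimal:
1. Courier goes to the north bank with the lizard.
2. Courier goes back to the south bank alone.
3. Courier goes to the north bank with the moth.
4. Courier goes back to the south bank alone.
5. Courier goes to the north bank with the cricket.
6. Courier goes back to the south bank alone.
7. Courier goes to the north bank with the worm.
8. Courier goes back to the south bank alone.
9. Courier goes to the north bank with the snake.
10. Courier goes back to the south bank alone.
11. Courier goes to the north bank with the gecko.
12. Courier goes back to the south bank alone.
13. Courier goes to the north bank with the fly.

13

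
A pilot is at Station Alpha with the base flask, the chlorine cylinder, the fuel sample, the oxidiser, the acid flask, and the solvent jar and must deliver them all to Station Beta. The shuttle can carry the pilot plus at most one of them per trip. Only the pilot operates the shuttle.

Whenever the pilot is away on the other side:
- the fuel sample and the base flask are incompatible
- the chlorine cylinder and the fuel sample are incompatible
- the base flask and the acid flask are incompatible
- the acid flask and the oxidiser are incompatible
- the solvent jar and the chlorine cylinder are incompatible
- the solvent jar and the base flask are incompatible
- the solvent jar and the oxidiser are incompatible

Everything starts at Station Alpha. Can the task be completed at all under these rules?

Whatever the first load, the items left behind include a forbidden pair without the pilot. No opening move is safe, so no plan exists.

No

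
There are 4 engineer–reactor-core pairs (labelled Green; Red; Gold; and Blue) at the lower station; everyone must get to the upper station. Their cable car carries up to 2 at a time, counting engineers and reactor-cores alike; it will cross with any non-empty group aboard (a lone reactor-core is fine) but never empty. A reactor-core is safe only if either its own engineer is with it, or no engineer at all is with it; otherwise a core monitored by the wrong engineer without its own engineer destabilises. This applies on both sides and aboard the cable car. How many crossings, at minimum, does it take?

impossible

Following every safe sequence of crossings from the start, the most of the 8 that can be at the upper station as the cable car arrives there on crossings 1, 3, 5 is 2, 3, 4 respectively; the best ever achieved is 4 of 8.
From crossing 7 on, no configuration arises that was not already reachable earlier: only 44 distinct safe configurations (who is on which side, and where the cable car is) can ever be reached, none of them has everyone across, and every continuation just revisits them. So no valid plan exists.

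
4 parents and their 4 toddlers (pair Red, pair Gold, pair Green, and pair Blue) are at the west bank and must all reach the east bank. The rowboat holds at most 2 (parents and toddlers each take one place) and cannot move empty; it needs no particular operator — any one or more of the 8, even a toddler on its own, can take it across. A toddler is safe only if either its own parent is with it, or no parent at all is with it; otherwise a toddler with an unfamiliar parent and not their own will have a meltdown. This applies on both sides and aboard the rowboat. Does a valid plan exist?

Following every safe sequence of crossings from the start, the most of the 8 that can be at the east bank as the rowboat arrives there on crossings 1, 3, 5 is 2, 3, 4 respectively; the best ever achieved is 4 of 8.
From crossing 7 on, no configuration arises that was not already reachable earlier: only 44 distinct safe configurations (who is on which side, and where the rowboat is) can ever be reached, none of them has everyone across, and every continuation just revisits them. So no valid plan exists.

No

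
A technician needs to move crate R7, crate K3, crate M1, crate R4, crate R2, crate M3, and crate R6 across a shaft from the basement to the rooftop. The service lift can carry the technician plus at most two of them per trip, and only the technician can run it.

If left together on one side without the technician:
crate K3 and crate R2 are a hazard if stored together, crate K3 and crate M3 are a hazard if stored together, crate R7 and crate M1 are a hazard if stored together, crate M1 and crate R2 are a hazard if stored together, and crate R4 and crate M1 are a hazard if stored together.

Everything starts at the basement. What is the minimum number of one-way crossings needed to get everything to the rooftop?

9

Counting alone: the technician can take at most 2 across per trip to the rooftop, so moving all 7 needs at least 4 loaded trips out, with a return between consecutive ones — at least 7 crossings.
The safety rule pushes this higher. Following every safe sequence of crossings, the most of the 7 that can be at the rooftop as the service lift arrives there on crossing 7 is 6 — never all 7.
So no plan with fewer than 9 crossings exists, and this one achieves 9:
1. Technician goes to the rooftop with crate K3 and crate M1.  [the basement: crate M3, crate R2, crate R4, crate R6, crate R7 | the rooftop: crate K3, crate M1]
2. Technician goes back to the basement alone.  [the basement: crate M3, crate R2, crate R4, crate R6, crate R7 | the rooftop: crate K3, crate M1]
3. Technician goes to the rooftop with crate R7.  [the basement: crate M3, crate R2, crate R4, crate R6 | the rooftop: crate K3, crate M1, crate R7]
4. Technician goes back to the basement with crate M1.  [the basement: crate M1, crate M3, crate R2, crate R4, crate R6 | the rooftop: crate K3, crate R7]
5. Technician goes to the rooftop with crate R2 and crate R4.  [the basement: crate M1, crate M3, crate R6 | the rooftop: crate K3, crate R2, crate R4, crate R7]
6. Technician goes back to the basement with crate K3.  [the basement: crate K3, crate M1, crate M3, crate R6 | the rooftop: crate R2, crate R4, crate R7]
7. Technician goes to the rooftop with crate M3 and crate R6.  [the basement: crate K3, crate M1 | the rooftop: crate M3, crate R2, crate R4, crate R6, crate R7]
8. Technician goes back to the basement alone.  [the basement: crate K3, crate M1 | the rooftop: crate M3, crate R2, crate R4, crate R6, crate R7]
9. Technician goes to the rooftop with crate K3 and crate M1.  [the basement: — | the rooftop: crate K3, crate M1, crate M3, crate R2, crate R4, crate R6, crate R7]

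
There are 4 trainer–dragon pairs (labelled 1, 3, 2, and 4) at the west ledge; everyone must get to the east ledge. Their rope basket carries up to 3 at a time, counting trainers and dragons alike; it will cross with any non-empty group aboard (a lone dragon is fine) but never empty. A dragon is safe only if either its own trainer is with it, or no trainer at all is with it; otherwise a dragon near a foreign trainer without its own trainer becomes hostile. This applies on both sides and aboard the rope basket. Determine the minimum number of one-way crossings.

Counting alone: each trip to the east ledge takes at most 3 across and each return brings at least 1 back, so after t trips out (and t−1 returns) at most 3t − (t−1) of the 8 are across; that first reaches 8 at t = 4, so at least 7 crossings are needed.
The safety rule pushes this higher. Following every safe sequence of crossings, the most of the 8 that can be at the east ledge as the rope basket arrives there on crossing 7 is 7 — never all 8.
So no plan with fewer than 9 crossings exists, and this one achieves 9:
1. dragon 1 and trainer 1 cross → the east ledge.
2. trainer 1 crosses ← the west ledge.
3. dragon 3, trainer 1, and trainer 3 cross → the east ledge.
4. dragon 1 and trainer 1 cross ← the west ledge.
5. trainer 1, trainer 2, and trainer 4 cross → the east ledge.
6. dragon 3 crosses ← the west ledge.
7. dragon 1 and dragon 3 cross → the east ledge.
8. dragon 1 crosses ← the west ledge.
9. dragon 1, dragon 2, and dragon 4 cross → the east ledge.

9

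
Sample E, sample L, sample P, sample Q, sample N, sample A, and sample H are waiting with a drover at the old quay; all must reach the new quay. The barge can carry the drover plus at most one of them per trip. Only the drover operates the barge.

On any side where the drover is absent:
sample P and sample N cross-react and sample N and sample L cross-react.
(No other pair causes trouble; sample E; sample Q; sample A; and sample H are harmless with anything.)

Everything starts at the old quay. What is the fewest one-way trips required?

15

Counting alone: the drover can take at most 1 across per trip to the new quay, so moving all 7 needs at least 7 loaded trips out, with a return between consecutive ones — at least 13 crossings.
The safety rule pushes this higher. Following every safe sequence of crossings, the most of the 7 that can be at the new quay as the barge arrives there on crossing 13 is 6 — never all 7.
So no plan with fewer than 15 crossings exists, and this one achieves 15:
1. Drover goes to the new quay with sample N.
2. Drover goes back to the old quay alone.
3. Drover goes to the new quay with sample E.
4. Drover goes back to the old quay alone.
5. Drover goes to the new quay with sample L.
6. Drover goes back to the old quay with sample N.
7. Drover goes to the new quay with sample P.
8. Drover goes back to the old quay alone.
9. Drover goes to the new quay with sample Q.
10. Drover goes back to the old quay alone.
11. Drover goes to the new quay with sample A.
12. Drover goes back to the old quay alone.
13. Drover goes to the new quay with sample H.
14. Drover goes back to the old quay alone.
15. Drover goes to the new quay with sample N.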